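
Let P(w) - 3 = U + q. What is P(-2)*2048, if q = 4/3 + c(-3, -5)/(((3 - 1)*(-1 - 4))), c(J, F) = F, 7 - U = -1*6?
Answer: 109568/3 ≈ 36523.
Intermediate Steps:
U = 13 (U = 7 - (-1)*6 = 7 - 1*(-6) = 7 + 6 = 13)
q = 11/6 (q = 4/3 - 5*1/((-1 - 4)*(3 - 1)) = 4*(⅓) - 5/(2*(-5)) = 4/3 - 5/(-10) = 4/3 - 5*(-⅒) = 4/3 + ½ = 11/6 ≈ 1.8333)
P(w) = 107/6 (P(w) = 3 + (13 + 11/6) = 3 + 89/6 = 107/6)
P(-2)*2048 = (107/6)*2048 = 109568/3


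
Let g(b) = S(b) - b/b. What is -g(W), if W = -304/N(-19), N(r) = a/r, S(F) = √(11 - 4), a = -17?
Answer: 1 - √7 ≈ -1.6458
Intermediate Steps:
S(F) = √7
N(r) = -17/r
W = -5776/17 (W = -304/((-17/(-19))) = -304/((-17*(-1/19))) = -304/17/19 = -304*19/17 = -5776/17 ≈ -339.76)
g(b) = -1 + √7 (g(b) = √7 - b/b = √7 - 1*1 = √7 - 1 = -1 + √7)
-g(W) = -(-1 + √7) = 1 - √7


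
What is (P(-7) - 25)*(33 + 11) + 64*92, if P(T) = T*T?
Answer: 6944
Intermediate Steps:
P(T) = T**2
(P(-7) - 25)*(33 + 11) + 64*92 = ((-7)**2 - 25)*(33 + 11) + 64*92 = (49 - 25)*44 + 5888 = 24*44 + 5888 = 1056 + 5888 = 6944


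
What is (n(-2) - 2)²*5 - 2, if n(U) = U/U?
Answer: 3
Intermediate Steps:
n(U) = 1
(n(-2) - 2)²*5 - 2 = (1 - 2)²*5 - 2 = (-1)²*5 - 2 = 1*5 - 2 = 5 - 2 = 3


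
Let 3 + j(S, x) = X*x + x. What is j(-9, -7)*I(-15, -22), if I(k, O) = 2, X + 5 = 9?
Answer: -76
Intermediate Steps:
X = 4 (X = -5 + 9 = 4)
j(S, x) = -3 + 5*x (j(S, x) = -3 + (4*x + x) = -3 + 5*x)
j(-9, -7)*I(-15, -22) = (-3 + 5*(-7))*2 = (-3 - 35)*2 = -38*2 = -76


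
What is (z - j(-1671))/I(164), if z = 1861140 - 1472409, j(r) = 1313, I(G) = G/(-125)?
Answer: -24213625/82 ≈ -2.9529e+5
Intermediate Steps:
I(G) = -G/125 (I(G) = G*(-1/125) = -G/125)
z = 388731
(z - j(-1671))/I(164) = (388731 - 1*1313)/((-1/125*164)) = (388731 - 1313)/(-164/125) = 387418*(-125/164) = -24213625/82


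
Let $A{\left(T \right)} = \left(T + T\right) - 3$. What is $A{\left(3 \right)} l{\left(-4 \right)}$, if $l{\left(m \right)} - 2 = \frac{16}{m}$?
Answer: $-6$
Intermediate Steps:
$l{\left(m \right)} = 2 + \frac{16}{m}$
$A{\left(T \right)} = -3 + 2 T$ ($A{\left(T \right)} = 2 T - 3 = -3 + 2 T$)
$A{\left(3 \right)} l{\left(-4 \right)} = \left(-3 + 2 \cdot 3\right) \left(2 + \frac{16}{-4}\right) = \left(-3 + 6\right) \left(2 + 16 \left(- \frac{1}{4}\right)\right) = 3 \left(2 - 4\right) = 3 \left(-2\right) = -6$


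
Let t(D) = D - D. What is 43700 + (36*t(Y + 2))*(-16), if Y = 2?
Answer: 43700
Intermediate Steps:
t(D) = 0
43700 + (36*t(Y + 2))*(-16) = 43700 + (36*0)*(-16) = 43700 + 0*(-16) = 43700 + 0 = 43700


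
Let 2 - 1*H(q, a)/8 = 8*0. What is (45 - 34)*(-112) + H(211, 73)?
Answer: -1216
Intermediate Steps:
H(q, a) = 16 (H(q, a) = 16 - 64*0 = 16 - 8*0 = 16 + 0 = 16)
(45 - 34)*(-112) + H(211, 73) = (45 - 34)*(-112) + 16 = 11*(-112) + 16 = -1232 + 16 = -1216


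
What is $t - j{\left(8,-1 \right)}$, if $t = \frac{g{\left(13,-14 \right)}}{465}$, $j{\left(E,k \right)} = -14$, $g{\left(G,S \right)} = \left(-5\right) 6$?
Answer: $\frac{432}{31} \approx 13.935$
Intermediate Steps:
$g{\left(G,S \right)} = -30$
$t = - \frac{2}{31}$ ($t = - \frac{30}{465} = \left(-30\right) \frac{1}{465} = - \frac{2}{31} \approx -0.064516$)
$t - j{\left(8,-1 \right)} = - \frac{2}{31} - -14 = - \frac{2}{31} + 14 = \frac{432}{31}$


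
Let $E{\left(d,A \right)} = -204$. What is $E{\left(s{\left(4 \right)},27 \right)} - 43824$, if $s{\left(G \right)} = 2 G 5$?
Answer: $-44028$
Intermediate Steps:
$s{\left(G \right)} = 10 G$
$E{\left(s{\left(4 \right)},27 \right)} - 43824 = -204 - 43824 = -44028$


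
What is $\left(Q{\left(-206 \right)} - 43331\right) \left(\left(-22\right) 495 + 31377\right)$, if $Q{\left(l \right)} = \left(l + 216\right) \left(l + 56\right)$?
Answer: $-918452697$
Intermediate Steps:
$Q{\left(l \right)} = \left(56 + l\right) \left(216 + l\right)$ ($Q{\left(l \right)} = \left(216 + l\right) \left(56 + l\right) = \left(56 + l\right) \left(216 + l\right)$)
$\left(Q{\left(-206 \right)} - 43331\right) \left(\left(-22\right) 495 + 31377\right) = \left(\left(12096 + \left(-206\right)^{2} + 272 \left(-206\right)\right) - 43331\right) \left(\left(-22\right) 495 + 31377\right) = \left(\left(12096 + 42436 - 56032\right) - 43331\right) \left(-10890 + 31377\right) = \left(-1500 - 43331\right) 20487 = \left(-44831\right) 20487 = -918452697$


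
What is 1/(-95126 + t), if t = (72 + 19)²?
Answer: -1/86845 ≈ -1.1515e-5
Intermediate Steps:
t = 8281 (t = 91² = 8281)
1/(-95126 + t) = 1/(-95126 + 8281) = 1/(-86845) = -1/86845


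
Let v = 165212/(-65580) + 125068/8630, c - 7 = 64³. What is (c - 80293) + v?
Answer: 2573257332827/14148885 ≈ 1.8187e+5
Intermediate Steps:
c = 262151 (c = 7 + 64³ = 7 + 262144 = 262151)
v = 169404497/14148885 (v = 165212*(-1/65580) + 125068*(1/8630) = -41303/16395 + 62534/4315 = 169404497/14148885 ≈ 11.973)
(c - 80293) + v = (262151 - 80293) + 169404497/14148885 = 181858 + 169404497/14148885 = 2573257332827/14148885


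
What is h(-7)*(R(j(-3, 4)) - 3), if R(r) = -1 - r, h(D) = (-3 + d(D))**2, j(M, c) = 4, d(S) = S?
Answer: -800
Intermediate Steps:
h(D) = (-3 + D)**2
h(-7)*(R(j(-3, 4)) - 3) = (-3 - 7)**2*((-1 - 1*4) - 3) = (-10)**2*((-1 - 4) - 3) = 100*(-5 - 3) = 100*(-8) = -800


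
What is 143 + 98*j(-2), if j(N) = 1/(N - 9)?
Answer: 1475/11 ≈ 134.09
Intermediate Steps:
j(N) = 1/(-9 + N)
143 + 98*j(-2) = 143 + 98/(-9 - 2) = 143 + 98/(-11) = 143 + 98*(-1/11) = 143 - 98/11 = 1475/11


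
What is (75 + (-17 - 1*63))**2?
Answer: 25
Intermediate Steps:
(75 + (-17 - 1*63))**2 = (75 + (-17 - 63))**2 = (75 - 80)**2 = (-5)**2 = 25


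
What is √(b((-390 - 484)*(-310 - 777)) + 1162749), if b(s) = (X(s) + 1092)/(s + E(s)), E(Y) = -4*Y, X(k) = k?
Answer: 4*√147580962673161831/1425057 ≈ 1078.3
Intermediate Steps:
b(s) = -(1092 + s)/(3*s) (b(s) = (s + 1092)/(s - 4*s) = (1092 + s)/((-3*s)) = (1092 + s)*(-1/(3*s)) = -(1092 + s)/(3*s))
√(b((-390 - 484)*(-310 - 777)) + 1162749) = √((-1092 - (-390 - 484)*(-310 - 777))/(3*(((-390 - 484)*(-310 - 777)))) + 1162749) = √((-1092 - (-874)*(-1087))/(3*((-874*(-1087)))) + 1162749) = √((⅓)*(-1092 - 1*950038)/950038 + 1162749) = √((⅓)*(1/950038)*(-1092 - 950038) + 1162749) = √((⅓)*(1/950038)*(-951130) + 1162749) = √(-475565/1425057 + 1162749) = √(1656983126128/1425057) = 4*√147580962673161831/1425057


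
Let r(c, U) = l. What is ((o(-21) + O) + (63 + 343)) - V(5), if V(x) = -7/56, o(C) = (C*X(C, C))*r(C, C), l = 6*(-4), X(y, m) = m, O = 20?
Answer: -81263/8 ≈ -10158.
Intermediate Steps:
l = -24
r(c, U) = -24
o(C) = -24*C² (o(C) = (C*C)*(-24) = C²*(-24) = -24*C²)
V(x) = -⅛ (V(x) = -7*1/56 = -⅛)
((o(-21) + O) + (63 + 343)) - V(5) = ((-24*(-21)² + 20) + (63 + 343)) - 1*(-⅛) = ((-24*441 + 20) + 406) + ⅛ = ((-10584 + 20) + 406) + ⅛ = (-10564 + 406) + ⅛ = -10158 + ⅛ = -81263/8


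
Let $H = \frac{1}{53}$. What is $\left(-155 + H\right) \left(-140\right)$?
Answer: $\frac{1149960}{53} \approx 21697.0$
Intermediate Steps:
$H = \frac{1}{53} \approx 0.018868$
$\left(-155 + H\right) \left(-140\right) = \left(-155 + \frac{1}{53}\right) \left(-140\right) = \left(- \frac{8214}{53}\right) \left(-140\right) = \frac{1149960}{53}$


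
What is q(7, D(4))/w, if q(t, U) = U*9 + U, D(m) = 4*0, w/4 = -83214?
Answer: 0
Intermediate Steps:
w = -332856 (w = 4*(-83214) = -332856)
D(m) = 0
q(t, U) = 10*U (q(t, U) = 9*U + U = 10*U)
q(7, D(4))/w = (10*0)/(-332856) = 0*(-1/332856) = 0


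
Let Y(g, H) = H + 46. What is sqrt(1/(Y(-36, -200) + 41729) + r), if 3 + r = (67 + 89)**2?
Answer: 2*sqrt(420591190897)/8315 ≈ 155.99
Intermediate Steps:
Y(g, H) = 46 + H
r = 24333 (r = -3 + (67 + 89)**2 = -3 + 156**2 = -3 + 24336 = 24333)
sqrt(1/(Y(-36, -200) + 41729) + r) = sqrt(1/((46 - 200) + 41729) + 24333) = sqrt(1/(-154 + 41729) + 24333) = sqrt(1/41575 + 24333) = sqrt(1011644476/41575) = 2*sqrt(420591190897)/8315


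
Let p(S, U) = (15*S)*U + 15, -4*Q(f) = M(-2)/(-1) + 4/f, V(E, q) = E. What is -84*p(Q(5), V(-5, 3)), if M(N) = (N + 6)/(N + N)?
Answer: -4095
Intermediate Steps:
M(N) = (6 + N)/(2*N) (M(N) = (6 + N)/((2*N)) = (6 + N)*(1/(2*N)) = (6 + N)/(2*N))
Q(f) = -¼ - 1/f (Q(f) = -(((½)*(6 - 2)/(-2))/(-1) + 4/f)/4 = -(((½)*(-½)*4)*(-1) + 4/f)/4 = -(-1*(-1) + 4/f)/4 = -(1 + 4/f)/4 = -¼ - 1/f)
p(S, U) = 15 + 15*S*U (p(S, U) = 15*S*U + 15 = 15 + 15*S*U)
-84*p(Q(5), V(-5, 3)) = -84*(15 + 15*((¼)*(-4 - 1*5)/5)*(-5)) = -84*(15 + 15*((¼)*(⅕)*(-4 - 5))*(-5)) = -84*(15 + 15*((¼)*(⅕)*(-9))*(-5)) = -84*(15 + 15*(-9/20)*(-5)) = -84*(15 + 135/4) = -84*195/4 = -4095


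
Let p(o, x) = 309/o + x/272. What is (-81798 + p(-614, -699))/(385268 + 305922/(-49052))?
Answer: -83765080228767/394511725652264 ≈ -0.21233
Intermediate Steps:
p(o, x) = 309/o + x/272 (p(o, x) = 309/o + x*(1/272) = 309/o + x/272)
(-81798 + p(-614, -699))/(385268 + 305922/(-49052)) = (-81798 + (309/(-614) + (1/272)*(-699)))/(385268 + 305922/(-49052)) = (-81798 + (309*(-1/614) - 699/272))/(385268 + 305922*(-1/49052)) = (-81798 + (-309/614 - 699/272))/(385268 - 152961/24526) = (-81798 - 256617/83504)/(9448930007/24526) = -6830716809/83504*24526/9448930007 = -83765080228767/394511725652264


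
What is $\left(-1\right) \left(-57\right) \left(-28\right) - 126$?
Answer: $-1722$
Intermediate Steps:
$\left(-1\right) \left(-57\right) \left(-28\right) - 126 = 57 \left(-28\right) - 126 = -1596 - 126 = -1722$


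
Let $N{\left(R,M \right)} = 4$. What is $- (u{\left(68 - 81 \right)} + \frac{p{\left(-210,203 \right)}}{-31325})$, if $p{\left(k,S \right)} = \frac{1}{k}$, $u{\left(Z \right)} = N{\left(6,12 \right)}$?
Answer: $- \frac{26313001}{6578250} \approx -4.0$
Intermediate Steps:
$u{\left(Z \right)} = 4$
$- (u{\left(68 - 81 \right)} + \frac{p{\left(-210,203 \right)}}{-31325}) = - (4 + \frac{1}{\left(-210\right) \left(-31325\right)}) = - (4 - - \frac{1}{6578250}) = - (4 + \frac{1}{6578250}) = \left(-1\right) \frac{26313001}{6578250} = - \frac{26313001}{6578250}$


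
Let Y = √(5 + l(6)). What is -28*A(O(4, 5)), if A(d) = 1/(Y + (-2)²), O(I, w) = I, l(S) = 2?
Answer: -112/9 + 28*√7/9 ≈ -4.2132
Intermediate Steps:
Y = √7 (Y = √(5 + 2) = √7 ≈ 2.6458)
A(d) = 1/(4 + √7) (A(d) = 1/(√7 + (-2)²) = 1/(√7 + 4) = 1/(4 + √7))
-28*A(O(4, 5)) = -28*(4/9 - √7/9) = -112/9 + 28*√7/9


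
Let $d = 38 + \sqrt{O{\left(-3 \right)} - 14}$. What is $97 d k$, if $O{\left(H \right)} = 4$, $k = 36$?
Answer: $132696 + 3492 i \sqrt{10} \approx 1.327 \cdot 10^{5} + 11043.0 i$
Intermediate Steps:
$d = 38 + i \sqrt{10}$ ($d = 38 + \sqrt{4 - 14} = 38 + \sqrt{-10} = 38 + i \sqrt{10} \approx 38.0 + 3.1623 i$)
$97 d k = 97 \left(38 + i \sqrt{10}\right) 36 = \left(3686 + 97 i \sqrt{10}\right) 36 = 132696 + 3492 i \sqrt{10}$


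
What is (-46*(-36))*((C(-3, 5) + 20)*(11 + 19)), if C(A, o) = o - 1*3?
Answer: 1092960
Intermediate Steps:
C(A, o) = -3 + o (C(A, o) = o - 3 = -3 + o)
(-46*(-36))*((C(-3, 5) + 20)*(11 + 19)) = (-46*(-36))*(((-3 + 5) + 20)*(11 + 19)) = 1656*((2 + 20)*30) = 1656*(22*30) = 1656*660 = 1092960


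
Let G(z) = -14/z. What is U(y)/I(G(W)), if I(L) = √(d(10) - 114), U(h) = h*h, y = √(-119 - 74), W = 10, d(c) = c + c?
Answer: 193*I*√94/94 ≈ 19.906*I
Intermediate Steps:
d(c) = 2*c
y = I*√193 (y = √(-193) = I*√193 ≈ 13.892*I)
U(h) = h²
I(L) = I*√94 (I(L) = √(2*10 - 114) = √(20 - 114) = √(-94) = I*√94)
U(y)/I(G(W)) = (I*√193)²/((I*√94)) = -(-193)*I*√94/94 = 193*I*√94/94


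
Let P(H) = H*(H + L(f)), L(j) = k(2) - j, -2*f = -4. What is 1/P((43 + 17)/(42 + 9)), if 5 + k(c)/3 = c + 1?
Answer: -289/2320 ≈ -0.12457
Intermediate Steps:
k(c) = -12 + 3*c (k(c) = -15 + 3*(c + 1) = -15 + 3*(1 + c) = -15 + (3 + 3*c) = -12 + 3*c)
f = 2 (f = -½*(-4) = 2)
L(j) = -6 - j (L(j) = (-12 + 3*2) - j = (-12 + 6) - j = -6 - j)
P(H) = H*(-8 + H) (P(H) = H*(H + (-6 - 1*2)) = H*(H + (-6 - 2)) = H*(H - 8) = H*(-8 + H))
1/P((43 + 17)/(42 + 9)) = 1/(((43 + 17)/(42 + 9))*(-8 + (43 + 17)/(42 + 9))) = 1/((60/51)*(-8 + 60/51)) = 1/((60*(1/51))*(-8 + 60*(1/51))) = 1/(20*(-8 + 20/17)/17) = 1/((20/17)*(-116/17)) = 1/(-2320/289) = -289/2320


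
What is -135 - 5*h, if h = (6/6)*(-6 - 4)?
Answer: -85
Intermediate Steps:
h = -10 (h = (6*(⅙))*(-10) = 1*(-10) = -10)
-135 - 5*h = -135 - 5*(-10) = -135 + 50 = -85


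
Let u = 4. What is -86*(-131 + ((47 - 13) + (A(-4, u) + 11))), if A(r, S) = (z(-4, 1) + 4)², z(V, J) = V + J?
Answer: 7310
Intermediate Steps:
z(V, J) = J + V
A(r, S) = 1 (A(r, S) = ((1 - 4) + 4)² = (-3 + 4)² = 1² = 1)
-86*(-131 + ((47 - 13) + (A(-4, u) + 11))) = -86*(-131 + ((47 - 13) + (1 + 11))) = -86*(-131 + (34 + 12)) = -86*(-131 + 46) = -86*(-85) = 7310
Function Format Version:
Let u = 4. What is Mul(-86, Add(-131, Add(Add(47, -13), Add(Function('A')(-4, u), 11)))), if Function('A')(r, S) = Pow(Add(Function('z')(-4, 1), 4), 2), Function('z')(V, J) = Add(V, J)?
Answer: 7310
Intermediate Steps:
Function('z')(V, J) = Add(J, V)
Function('A')(r, S) = 1 (Function('A')(r, S) = Pow(Add(Add(1, -4), 4), 2) = Pow(Add(-3, 4), 2) = Pow(1, 2) = 1)
Mul(-86, Add(-131, Add(Add(47, -13), Add(Function('A')(-4, u), 11)))) = Mul(-86, Add(-131, Add(Add(47, -13), Add(1, 11)))) = Mul(-86, Add(-131, Add(34, 12))) = Mul(-86, Add(-131, 46)) = Mul(-86, -85) = 7310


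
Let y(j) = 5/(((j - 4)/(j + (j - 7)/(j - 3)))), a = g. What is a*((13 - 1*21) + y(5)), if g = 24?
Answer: 288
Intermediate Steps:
a = 24
y(j) = 5*(j + (-7 + j)/(-3 + j))/(-4 + j) (y(j) = 5/(((-4 + j)/(j + (-7 + j)/(-3 + j)))) = 5*((j + (-7 + j)/(-3 + j))/(-4 + j)) = 5*(j + (-7 + j)/(-3 + j))/(-4 + j))
a*((13 - 1*21) + y(5)) = 24*((13 - 1*21) + 5*(-7 + 5² - 2*5)/(12 + 5² - 7*5)) = 24*((13 - 21) + 5*(-7 + 25 - 10)/(12 + 25 - 35)) = 24*(-8 + 5*8/2) = 24*(-8 + 5*(½)*8) = 24*(-8 + 20) = 24*12 = 288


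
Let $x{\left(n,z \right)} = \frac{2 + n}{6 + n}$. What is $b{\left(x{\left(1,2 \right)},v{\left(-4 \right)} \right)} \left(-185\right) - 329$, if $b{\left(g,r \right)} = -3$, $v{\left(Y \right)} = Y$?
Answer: $226$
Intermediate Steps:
$x{\left(n,z \right)} = \frac{2 + n}{6 + n}$
$b{\left(x{\left(1,2 \right)},v{\left(-4 \right)} \right)} \left(-185\right) - 329 = \left(-3\right) \left(-185\right) - 329 = 555 - 329 = 226$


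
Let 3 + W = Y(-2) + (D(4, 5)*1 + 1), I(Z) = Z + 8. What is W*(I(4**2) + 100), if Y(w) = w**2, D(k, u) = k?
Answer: 744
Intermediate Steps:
I(Z) = 8 + Z
W = 6 (W = -3 + ((-2)**2 + (4*1 + 1)) = -3 + (4 + (4 + 1)) = -3 + (4 + 5) = -3 + 9 = 6)
W*(I(4**2) + 100) = 6*((8 + 4**2) + 100) = 6*((8 + 16) + 100) = 6*(24 + 100) = 6*124 = 744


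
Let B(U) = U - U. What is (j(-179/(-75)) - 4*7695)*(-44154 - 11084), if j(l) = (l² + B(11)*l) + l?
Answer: 9561257774092/5625 ≈ 1.6998e+9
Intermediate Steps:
B(U) = 0
j(l) = l + l² (j(l) = (l² + 0*l) + l = (l² + 0) + l = l² + l = l + l²)
(j(-179/(-75)) - 4*7695)*(-44154 - 11084) = ((-179/(-75))*(1 - 179/(-75)) - 4*7695)*(-44154 - 11084) = ((-179*(-1/75))*(1 - 179*(-1/75)) - 30780)*(-55238) = (179*(1 + 179/75)/75 - 30780)*(-55238) = ((179/75)*(254/75) - 30780)*(-55238) = (45466/5625 - 30780)*(-55238) = -173092034/5625*(-55238) = 9561257774092/5625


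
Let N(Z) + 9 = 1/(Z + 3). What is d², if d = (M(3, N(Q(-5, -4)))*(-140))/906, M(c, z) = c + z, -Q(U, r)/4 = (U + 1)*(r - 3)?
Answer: 2102222500/2438088129 ≈ 0.86224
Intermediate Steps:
Q(U, r) = -4*(1 + U)*(-3 + r) (Q(U, r) = -4*(U + 1)*(r - 3) = -4*(1 + U)*(-3 + r))
N(Z) = -9 + 1/(3 + Z) (N(Z) = -9 + 1/(Z + 3) = -9 + 1/(3 + Z))
d = 45850/49377 (d = ((3 + (-26 - 9*(12 - 4*(-4) + 12*(-5) - 4*(-5)*(-4)))/(3 + (12 - 4*(-4) + 12*(-5) - 4*(-5)*(-4))))*(-140))/906 = ((3 + (-26 - 9*(12 + 16 - 60 - 80))/(3 + (12 + 16 - 60 - 80)))*(-140))*(1/906) = ((3 + (-26 - 9*(-112))/(3 - 112))*(-140))*(1/906) = ((3 + (-26 + 1008)/(-109))*(-140))*(1/906) = ((3 - 1/109*982)*(-140))*(1/906) = ((3 - 982/109)*(-140))*(1/906) = -655/109*(-140)*(1/906) = (91700/109)*(1/906) = 45850/49377 ≈ 0.92857)
d² = (45850/49377)² = 2102222500/2438088129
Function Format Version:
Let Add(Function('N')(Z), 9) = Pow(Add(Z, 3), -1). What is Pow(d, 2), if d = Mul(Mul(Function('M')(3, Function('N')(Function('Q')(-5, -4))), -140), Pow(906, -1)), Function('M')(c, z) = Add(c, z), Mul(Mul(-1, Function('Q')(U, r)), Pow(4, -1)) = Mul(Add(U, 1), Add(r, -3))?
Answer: Rational(2102222500, 2438088129) ≈ 0.86224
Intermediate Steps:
Function('Q')(U, r) = Mul(-4, Add(1, U), Add(-3, r)) (Function('Q')(U, r) = Mul(-4, Mul(Add(U, 1), Add(r, -3))) = Mul(-4, Mul(Add(1, U), Add(-3, r))) = Mul(-4, Add(1, U), Add(-3, r)))
Function('N')(Z) = Add(-9, Pow(Add(3, Z), -1)) (Function('N')(Z) = Add(-9, Pow(Add(Z, 3), -1)) = Add(-9, Pow(Add(3, Z), -1)))
d = Rational(45850, 49377) (d = Mul(Mul(Add(3, Mul(Pow(Add(3, Add(12, Mul(-4, -4), Mul(12, -5), Mul(-4, -5, -4))), -1), Add(-26, Mul(-9, Add(12, Mul(-4, -4), Mul(12, -5), Mul(-4, -5, -4)))))), -140), Pow(906, -1)) = Mul(Mul(Add(3, Mul(Pow(Add(3, Add(12, 16, -60, -80)), -1), Add(-26, Mul(-9, Add(12, 16, -60, -80))))), -140), Rational(1, 906)) = Mul(Mul(Add(3, Mul(Pow(Add(3, -112), -1), Add(-26, Mul(-9, -112)))), -140), Rational(1, 906)) = Mul(Mul(Add(3, Mul(Pow(-109, -1), Add(-26, 1008))), -140), Rational(1, 906)) = Mul(Mul(Add(3, Mul(Rational(-1, 109), 982)), -140), Rational(1, 906)) = Mul(Mul(Add(3, Rational(-982, 109)), -140), Rational(1, 906)) = Mul(Mul(Rational(-655, 109), -140), Rational(1, 906)) = Mul(Rational(91700, 109), Rational(1, 906)) = Rational(45850, 49377) ≈ 0.92857)
Pow(d, 2) = Pow(Rational(45850, 49377), 2) = Rational(2102222500, 2438088129)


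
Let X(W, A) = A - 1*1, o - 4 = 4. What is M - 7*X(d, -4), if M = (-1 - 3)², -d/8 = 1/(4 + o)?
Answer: 51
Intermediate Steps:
o = 8 (o = 4 + 4 = 8)
d = -⅔ (d = -8/(4 + 8) = -8/12 = -8*1/12 = -⅔ ≈ -0.66667)
M = 16 (M = (-4)² = 16)
X(W, A) = -1 + A (X(W, A) = A - 1 = -1 + A)
M - 7*X(d, -4) = 16 - 7*(-1 - 4) = 16 - 7*(-5) = 16 + 35 = 51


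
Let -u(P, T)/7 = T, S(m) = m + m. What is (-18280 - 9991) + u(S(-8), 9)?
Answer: -28334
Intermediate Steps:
S(m) = 2*m
u(P, T) = -7*T
(-18280 - 9991) + u(S(-8), 9) = (-18280 - 9991) - 7*9 = -28271 - 63 = -28334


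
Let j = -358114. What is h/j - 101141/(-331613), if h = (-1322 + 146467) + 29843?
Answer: -10904143785/59377628941 ≈ -0.18364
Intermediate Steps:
h = 174988 (h = 145145 + 29843 = 174988)
h/j - 101141/(-331613) = 174988/(-358114) - 101141/(-331613) = 174988*(-1/358114) - 101141*(-1/331613) = -87494/179057 + 101141/331613 = -10904143785/59377628941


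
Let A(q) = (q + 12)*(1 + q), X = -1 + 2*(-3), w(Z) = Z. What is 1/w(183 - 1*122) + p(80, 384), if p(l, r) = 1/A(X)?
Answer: -31/1830 ≈ -0.016940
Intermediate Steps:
X = -7 (X = -1 - 6 = -7)
A(q) = (1 + q)*(12 + q) (A(q) = (12 + q)*(1 + q) = (1 + q)*(12 + q))
p(l, r) = -1/30 (p(l, r) = 1/(12 + (-7)**2 + 13*(-7)) = 1/(12 + 49 - 91) = 1/(-30) = -1/30)
1/w(183 - 1*122) + p(80, 384) = 1/(183 - 1*122) - 1/30 = 1/(183 - 122) - 1/30 = 1/61 - 1/30 = -31/1830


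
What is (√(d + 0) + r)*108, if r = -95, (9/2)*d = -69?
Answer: -10260 + 36*I*√138 ≈ -10260.0 + 422.9*I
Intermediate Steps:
d = -46/3 (d = (2/9)*(-69) = -46/3 ≈ -15.333)
(√(d + 0) + r)*108 = (√(-46/3 + 0) - 95)*108 = (√(-46/3) - 95)*108 = (I*√138/3 - 95)*108 = (-95 + I*√138/3)*108 = -10260 + 36*I*√138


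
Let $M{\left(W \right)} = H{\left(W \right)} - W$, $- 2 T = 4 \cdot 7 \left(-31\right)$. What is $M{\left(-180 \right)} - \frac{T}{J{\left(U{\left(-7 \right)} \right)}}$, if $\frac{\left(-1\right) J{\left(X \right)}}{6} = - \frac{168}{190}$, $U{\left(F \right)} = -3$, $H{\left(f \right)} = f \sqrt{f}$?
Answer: $\frac{3535}{36} - 1080 i \sqrt{5} \approx 98.194 - 2415.0 i$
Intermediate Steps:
$H{\left(f \right)} = f^{\frac{3}{2}}$
$T = 434$ ($T = - \frac{4 \cdot 7 \left(-31\right)}{2} = - \frac{28 \left(-31\right)}{2} = \left(- \frac{1}{2}\right) \left(-868\right) = 434$)
$M{\left(W \right)} = W^{\frac{3}{2}} - W$
$J{\left(X \right)} = \frac{504}{95}$ ($J{\left(X \right)} = - 6 \left(- \frac{168}{190}\right) = - 6 \left(\left(-168\right) \frac{1}{190}\right) = \left(-6\right) \left(- \frac{84}{95}\right) = \frac{504}{95}$)
$M{\left(-180 \right)} - \frac{T}{J{\left(U{\left(-7 \right)} \right)}} = \left(\left(-180\right)^{\frac{3}{2}} - -180\right) - \frac{434}{\frac{504}{95}} = \left(- 1080 i \sqrt{5} + 180\right) - 434 \cdot \frac{95}{504} = \left(180 - 1080 i \sqrt{5}\right) - \frac{2945}{36} = \frac{3535}{36} - 1080 i \sqrt{5}$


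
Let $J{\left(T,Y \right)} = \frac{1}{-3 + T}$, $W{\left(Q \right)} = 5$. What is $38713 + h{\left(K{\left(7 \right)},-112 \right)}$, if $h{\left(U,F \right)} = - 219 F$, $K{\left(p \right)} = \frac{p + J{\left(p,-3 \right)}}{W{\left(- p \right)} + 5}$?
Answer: $63241$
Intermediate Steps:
$K{\left(p \right)} = \frac{p}{10} + \frac{1}{10 \left(-3 + p\right)}$ ($K{\left(p \right)} = \frac{p + \frac{1}{-3 + p}}{5 + 5} = \frac{p + \frac{1}{-3 + p}}{10} = \left(p + \frac{1}{-3 + p}\right) \frac{1}{10} = \frac{p}{10} + \frac{1}{10 \left(-3 + p\right)}$)
$38713 + h{\left(K{\left(7 \right)},-112 \right)} = 38713 - -24528 = 38713 + 24528 = 63241$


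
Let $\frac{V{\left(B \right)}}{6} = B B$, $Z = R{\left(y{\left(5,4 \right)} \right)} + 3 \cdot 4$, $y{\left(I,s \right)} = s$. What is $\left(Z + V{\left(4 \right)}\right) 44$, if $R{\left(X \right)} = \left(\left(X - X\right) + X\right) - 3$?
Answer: $4796$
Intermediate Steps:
$R{\left(X \right)} = -3 + X$ ($R{\left(X \right)} = \left(0 + X\right) - 3 = X - 3 = -3 + X$)
$Z = 13$ ($Z = \left(-3 + 4\right) + 3 \cdot 4 = 1 + 12 = 13$)
$V{\left(B \right)} = 6 B^{2}$ ($V{\left(B \right)} = 6 B B = 6 B^{2}$)
$\left(Z + V{\left(4 \right)}\right) 44 = \left(13 + 6 \cdot 4^{2}\right) 44 = \left(13 + 6 \cdot 16\right) 44 = \left(13 + 96\right) 44 = 109 \cdot 44 = 4796$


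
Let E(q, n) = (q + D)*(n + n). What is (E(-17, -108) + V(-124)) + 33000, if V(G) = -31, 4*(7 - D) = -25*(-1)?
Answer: 36479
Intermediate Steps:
D = 3/4 (D = 7 - (-25)*(-1)/4 = 7 - 1/4*25 = 7 - 25/4 = 3/4 ≈ 0.75000)
E(q, n) = 2*n*(3/4 + q) (E(q, n) = (q + 3/4)*(n + n) = (3/4 + q)*(2*n) = 2*n*(3/4 + q))
(E(-17, -108) + V(-124)) + 33000 = ((1/2)*(-108)*(3 + 4*(-17)) - 31) + 33000 = ((1/2)*(-108)*(3 - 68) - 31) + 33000 = ((1/2)*(-108)*(-65) - 31) + 33000 = (3510 - 31) + 33000 = 3479 + 33000 = 36479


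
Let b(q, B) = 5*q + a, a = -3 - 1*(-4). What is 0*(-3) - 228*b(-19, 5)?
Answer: 21432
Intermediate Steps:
a = 1 (a = -3 + 4 = 1)
b(q, B) = 1 + 5*q (b(q, B) = 5*q + 1 = 1 + 5*q)
0*(-3) - 228*b(-19, 5) = 0*(-3) - 228*(1 + 5*(-19)) = 0 - 228*(1 - 95) = 0 - 228*(-94) = 0 + 21432 = 21432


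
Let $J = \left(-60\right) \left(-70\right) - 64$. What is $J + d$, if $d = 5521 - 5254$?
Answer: $4403$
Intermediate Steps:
$J = 4136$ ($J = 4200 - 64 = 4136$)
$d = 267$ ($d = 5521 - 5254 = 267$)
$J + d = 4136 + 267 = 4403$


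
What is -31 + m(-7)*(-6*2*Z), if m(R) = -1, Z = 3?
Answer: 5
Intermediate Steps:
-31 + m(-7)*(-6*2*Z) = -31 - (-1)*(6*2)*3 = -31 - (-1)*12*3 = -31 - (-1)*36 = -31 - 1*(-36) = -31 + 36 = 5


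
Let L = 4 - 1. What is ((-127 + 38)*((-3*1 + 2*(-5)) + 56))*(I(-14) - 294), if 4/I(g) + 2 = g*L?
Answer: 12380345/11 ≈ 1.1255e+6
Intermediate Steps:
L = 3
I(g) = 4/(-2 + 3*g) (I(g) = 4/(-2 + g*3) = 4/(-2 + 3*g))
((-127 + 38)*((-3*1 + 2*(-5)) + 56))*(I(-14) - 294) = ((-127 + 38)*((-3*1 + 2*(-5)) + 56))*(4/(-2 + 3*(-14)) - 294) = (-89*((-3 - 10) + 56))*(4/(-2 - 42) - 294) = (-89*(-13 + 56))*(4/(-44) - 294) = (-89*43)*(4*(-1/44) - 294) = -3827*(-1/11 - 294) = -3827*(-3235/11) = 12380345/11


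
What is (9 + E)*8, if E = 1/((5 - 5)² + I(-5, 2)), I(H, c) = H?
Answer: 352/5 ≈ 70.400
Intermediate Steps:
E = -⅕ (E = 1/((5 - 5)² - 5) = 1/(0² - 5) = 1/(0 - 5) = 1/(-5) = -⅕ ≈ -0.20000)
(9 + E)*8 = (9 - ⅕)*8 = (44/5)*8 = 352/5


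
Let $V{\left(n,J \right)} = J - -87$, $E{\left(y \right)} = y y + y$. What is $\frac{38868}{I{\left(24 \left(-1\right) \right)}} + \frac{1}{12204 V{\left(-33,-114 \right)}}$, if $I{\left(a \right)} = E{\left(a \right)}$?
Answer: $\frac{533638183}{7578684} \approx 70.413$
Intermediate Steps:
$E{\left(y \right)} = y + y^{2}$ ($E{\left(y \right)} = y^{2} + y = y + y^{2}$)
$I{\left(a \right)} = a \left(1 + a\right)$
$V{\left(n,J \right)} = 87 + J$ ($V{\left(n,J \right)} = J + 87 = 87 + J$)
$\frac{38868}{I{\left(24 \left(-1\right) \right)}} + \frac{1}{12204 V{\left(-33,-114 \right)}} = \frac{38868}{24 \left(-1\right) \left(1 + 24 \left(-1\right)\right)} + \frac{1}{12204 \left(87 - 114\right)} = \frac{38868}{\left(-24\right) \left(1 - 24\right)} + \frac{1}{12204 \left(-27\right)} = \frac{38868}{\left(-24\right) \left(-23\right)} + \frac{1}{12204} \left(- \frac{1}{27}\right) = \frac{38868}{552} - \frac{1}{329508} = 38868 \cdot \frac{1}{552} - \frac{1}{329508} = \frac{3239}{46} - \frac{1}{329508} = \frac{533638183}{7578684}$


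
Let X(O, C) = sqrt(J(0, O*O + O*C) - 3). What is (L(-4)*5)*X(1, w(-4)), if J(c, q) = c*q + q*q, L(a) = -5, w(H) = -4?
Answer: -25*sqrt(6) ≈ -61.237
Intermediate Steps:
J(c, q) = q**2 + c*q (J(c, q) = c*q + q**2 = q**2 + c*q)
X(O, C) = sqrt(-3 + (O**2 + C*O)**2) (X(O, C) = sqrt((O*O + O*C)*(0 + (O*O + O*C)) - 3) = sqrt((O**2 + C*O)*(0 + (O**2 + C*O)) - 3) = sqrt((O**2 + C*O)*(O**2 + C*O) - 3) = sqrt((O**2 + C*O)**2 - 3) = sqrt(-3 + (O**2 + C*O)**2))
(L(-4)*5)*X(1, w(-4)) = (-5*5)*sqrt(-3 + 1**2*(-4 + 1)**2) = -25*sqrt(-3 + 1*(-3)**2) = -25*sqrt(-3 + 1*9) = -25*sqrt(-3 + 9) = -25*sqrt(6)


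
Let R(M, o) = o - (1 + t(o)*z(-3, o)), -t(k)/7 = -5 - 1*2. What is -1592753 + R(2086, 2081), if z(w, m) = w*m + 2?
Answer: -1284864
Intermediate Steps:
z(w, m) = 2 + m*w (z(w, m) = m*w + 2 = 2 + m*w)
t(k) = 49 (t(k) = -7*(-5 - 1*2) = -7*(-5 - 2) = -7*(-7) = 49)
R(M, o) = -99 + 148*o (R(M, o) = o - (1 + 49*(2 + o*(-3))) = o - (1 + 49*(2 - 3*o)) = o - (1 + (98 - 147*o)) = o - (99 - 147*o) = o + (-99 + 147*o) = -99 + 148*o)
-1592753 + R(2086, 2081) = -1592753 + (-99 + 148*2081) = -1592753 + (-99 + 307988) = -1592753 + 307889 = -1284864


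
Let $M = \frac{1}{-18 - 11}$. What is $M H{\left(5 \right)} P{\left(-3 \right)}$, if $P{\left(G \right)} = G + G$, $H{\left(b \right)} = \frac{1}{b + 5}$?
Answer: $\frac{3}{145} \approx 0.02069$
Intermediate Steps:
$M = - \frac{1}{29}$ ($M = \frac{1}{-29} = - \frac{1}{29} \approx -0.034483$)
$H{\left(b \right)} = \frac{1}{5 + b}$
$P{\left(G \right)} = 2 G$
$M H{\left(5 \right)} P{\left(-3 \right)} = - \frac{1}{29 \left(5 + 5\right)} 2 \left(-3\right) = - \frac{1}{29 \cdot 10} \left(-6\right) = \left(- \frac{1}{29}\right) \frac{1}{10} \left(-6\right) = \left(- \frac{1}{290}\right) \left(-6\right) = \frac{3}{145}$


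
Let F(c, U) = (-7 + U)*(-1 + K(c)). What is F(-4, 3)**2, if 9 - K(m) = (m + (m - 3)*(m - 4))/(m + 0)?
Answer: 7056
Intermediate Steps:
K(m) = 9 - (m + (-4 + m)*(-3 + m))/m (K(m) = 9 - (m + (m - 3)*(m - 4))/(m + 0) = 9 - (m + (-3 + m)*(-4 + m))/m = 9 - (m + (-4 + m)*(-3 + m))/m)
F(c, U) = (-7 + U)*(14 - c - 12/c) (F(c, U) = (-7 + U)*(-1 + (15 - c - 12/c)) = (-7 + U)*(14 - c - 12/c))
F(-4, 3)**2 = (-98 + 7*(-4) + 14*3 + 84/(-4) - 1*3*(-4) - 12*3/(-4))**2 = (-98 - 28 + 42 + 84*(-1/4) + 12 - 12*3*(-1/4))**2 = (-98 - 28 + 42 - 21 + 12 + 9)**2 = (-84)**2 = 7056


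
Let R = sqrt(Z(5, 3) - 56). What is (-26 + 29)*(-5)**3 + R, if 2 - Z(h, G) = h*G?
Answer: -375 + I*sqrt(69) ≈ -375.0 + 8.3066*I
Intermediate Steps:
Z(h, G) = 2 - G*h (Z(h, G) = 2 - h*G = 2 - G*h)
R = I*sqrt(69) (R = sqrt((2 - 1*3*5) - 56) = sqrt((2 - 15) - 56) = sqrt(-13 - 56) = sqrt(-69) = I*sqrt(69) ≈ 8.3066*I)
(-26 + 29)*(-5)**3 + R = (-26 + 29)*(-5)**3 + I*sqrt(69) = 3*(-125) + I*sqrt(69) = -375 + I*sqrt(69)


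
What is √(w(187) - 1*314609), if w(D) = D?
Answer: I*√314422 ≈ 560.73*I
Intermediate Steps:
√(w(187) - 1*314609) = √(187 - 1*314609) = √(187 - 314609) = √(-314422) = I*√314422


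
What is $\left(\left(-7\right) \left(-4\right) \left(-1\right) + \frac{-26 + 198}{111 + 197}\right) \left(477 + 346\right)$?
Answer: $- \frac{1738999}{77} \approx -22584.0$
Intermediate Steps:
$\left(\left(-7\right) \left(-4\right) \left(-1\right) + \frac{-26 + 198}{111 + 197}\right) \left(477 + 346\right) = \left(28 \left(-1\right) + \frac{172}{308}\right) 823 = \left(-28 + 172 \cdot \frac{1}{308}\right) 823 = \left(-28 + \frac{43}{77}\right) 823 = \left(- \frac{2113}{77}\right) 823 = - \frac{1738999}{77}$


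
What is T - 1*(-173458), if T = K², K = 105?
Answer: 184483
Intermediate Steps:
T = 11025 (T = 105² = 11025)
T - 1*(-173458) = 11025 - 1*(-173458) = 11025 + 173458 = 184483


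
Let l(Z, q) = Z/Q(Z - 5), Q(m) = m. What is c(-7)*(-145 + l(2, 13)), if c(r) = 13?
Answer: -5681/3 ≈ -1893.7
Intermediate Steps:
l(Z, q) = Z/(-5 + Z) (l(Z, q) = Z/(Z - 5) = Z/(-5 + Z))
c(-7)*(-145 + l(2, 13)) = 13*(-145 + 2/(-5 + 2)) = 13*(-145 + 2/(-3)) = 13*(-145 + 2*(-⅓)) = 13*(-145 - ⅔) = 13*(-437/3) = -5681/3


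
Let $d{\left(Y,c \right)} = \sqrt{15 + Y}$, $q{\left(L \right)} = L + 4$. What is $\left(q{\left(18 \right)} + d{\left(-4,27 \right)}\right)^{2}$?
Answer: $\left(22 + \sqrt{11}\right)^{2} \approx 640.93$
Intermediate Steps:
$q{\left(L \right)} = 4 + L$
$\left(q{\left(18 \right)} + d{\left(-4,27 \right)}\right)^{2} = \left(\left(4 + 18\right) + \sqrt{15 - 4}\right)^{2} = \left(22 + \sqrt{11}\right)^{2}$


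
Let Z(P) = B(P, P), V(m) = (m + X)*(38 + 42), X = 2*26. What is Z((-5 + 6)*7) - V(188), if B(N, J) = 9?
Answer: -19191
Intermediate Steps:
X = 52
V(m) = 4160 + 80*m (V(m) = (m + 52)*(38 + 42) = (52 + m)*80 = 4160 + 80*m)
Z(P) = 9
Z((-5 + 6)*7) - V(188) = 9 - (4160 + 80*188) = 9 - (4160 + 15040) = 9 - 1*19200 = 9 - 19200 = -19191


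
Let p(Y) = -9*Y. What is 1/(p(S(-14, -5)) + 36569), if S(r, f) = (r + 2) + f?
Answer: 1/36722 ≈ 2.7232e-5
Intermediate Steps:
S(r, f) = 2 + f + r (S(r, f) = (2 + r) + f = 2 + f + r)
1/(p(S(-14, -5)) + 36569) = 1/(-9*(2 - 5 - 14) + 36569) = 1/(-9*(-17) + 36569) = 1/(153 + 36569) = 1/36722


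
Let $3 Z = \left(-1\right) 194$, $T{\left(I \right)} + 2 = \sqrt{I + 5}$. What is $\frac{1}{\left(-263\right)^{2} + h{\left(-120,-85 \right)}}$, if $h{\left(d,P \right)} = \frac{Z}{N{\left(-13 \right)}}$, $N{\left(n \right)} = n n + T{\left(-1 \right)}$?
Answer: $\frac{507}{35068489} \approx 1.4457 \cdot 10^{-5}$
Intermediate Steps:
$T{\left(I \right)} = -2 + \sqrt{5 + I}$ ($T{\left(I \right)} = -2 + \sqrt{I + 5} = -2 + \sqrt{5 + I}$)
$Z = - \frac{194}{3}$ ($Z = \frac{\left(-1\right) 194}{3} = \frac{1}{3} \left(-194\right) = - \frac{194}{3} \approx -64.667$)
$N{\left(n \right)} = n^{2}$ ($N{\left(n \right)} = n n - \left(2 - \sqrt{5 - 1}\right) = n^{2} - \left(2 - \sqrt{4}\right) = n^{2} + \left(-2 + 2\right) = n^{2} + 0 = n^{2}$)
$h{\left(d,P \right)} = - \frac{194}{507}$ ($h{\left(d,P \right)} = - \frac{194}{3 \left(-13\right)^{2}} = - \frac{194}{3 \cdot 169} = \left(- \frac{194}{3}\right) \frac{1}{169} = - \frac{194}{507}$)
$\frac{1}{\left(-263\right)^{2} + h{\left(-120,-85 \right)}} = \frac{1}{\left(-263\right)^{2} - \frac{194}{507}} = \frac{1}{69169 - \frac{194}{507}} = \frac{1}{\frac{35068489}{507}} = \frac{507}{35068489}$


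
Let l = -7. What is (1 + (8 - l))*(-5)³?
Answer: -2000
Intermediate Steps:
(1 + (8 - l))*(-5)³ = (1 + (8 - 1*(-7)))*(-5)³ = (1 + (8 + 7))*(-125) = (1 + 15)*(-125) = 16*(-125) = -2000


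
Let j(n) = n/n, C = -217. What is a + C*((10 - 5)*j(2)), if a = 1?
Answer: -1084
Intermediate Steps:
j(n) = 1
a + C*((10 - 5)*j(2)) = 1 - 217*(10 - 5) = 1 - 1085 = -1084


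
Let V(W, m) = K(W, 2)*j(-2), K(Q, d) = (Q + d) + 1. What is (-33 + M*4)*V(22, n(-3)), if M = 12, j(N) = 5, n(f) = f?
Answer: 1875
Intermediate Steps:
K(Q, d) = 1 + Q + d
V(W, m) = 15 + 5*W (V(W, m) = (1 + W + 2)*5 = (3 + W)*5 = 15 + 5*W)
(-33 + M*4)*V(22, n(-3)) = (-33 + 12*4)*(15 + 5*22) = (-33 + 48)*(15 + 110) = 15*125 = 1875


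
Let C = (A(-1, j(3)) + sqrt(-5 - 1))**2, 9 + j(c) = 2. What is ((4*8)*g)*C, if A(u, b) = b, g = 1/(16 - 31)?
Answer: -1376/15 + 448*I*sqrt(6)/15 ≈ -91.733 + 73.158*I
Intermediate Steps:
j(c) = -7 (j(c) = -9 + 2 = -7)
g = -1/15 (g = 1/(-15) = -1/15 ≈ -0.066667)
C = (-7 + I*sqrt(6))**2 (C = (-7 + sqrt(-5 - 1))**2 = (-7 + sqrt(-6))**2 = (-7 + I*sqrt(6))**2 ≈ 43.0 - 34.293*I)
((4*8)*g)*C = ((4*8)*(-1/15))*(7 - I*sqrt(6))**2 = (32*(-1/15))*(7 - I*sqrt(6))**2 = -32*(7 - I*sqrt(6))**2/15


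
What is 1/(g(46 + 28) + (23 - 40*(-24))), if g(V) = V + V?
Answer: 1/1131 ≈ 0.00088417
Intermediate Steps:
g(V) = 2*V
1/(g(46 + 28) + (23 - 40*(-24))) = 1/(2*(46 + 28) + (23 - 40*(-24))) = 1/(2*74 + (23 + 960)) = 1/(148 + 983) = 1/1131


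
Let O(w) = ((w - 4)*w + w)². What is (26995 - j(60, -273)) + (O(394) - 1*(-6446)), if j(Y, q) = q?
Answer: 23732668630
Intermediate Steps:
O(w) = (w + w*(-4 + w))² (O(w) = ((-4 + w)*w + w)² = (w*(-4 + w) + w)² = (w + w*(-4 + w))²)
(26995 - j(60, -273)) + (O(394) - 1*(-6446)) = (26995 - 1*(-273)) + (394²*(-3 + 394)² - 1*(-6446)) = (26995 + 273) + (155236*391² + 6446) = 27268 + (155236*152881 + 6446) = 27268 + (23732634916 + 6446) = 27268 + 23732641362 = 23732668630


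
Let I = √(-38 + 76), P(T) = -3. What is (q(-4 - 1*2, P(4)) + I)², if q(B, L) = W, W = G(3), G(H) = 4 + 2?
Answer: (6 + √38)² ≈ 147.97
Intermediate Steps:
G(H) = 6
I = √38 ≈ 6.1644
W = 6
q(B, L) = 6
(q(-4 - 1*2, P(4)) + I)² = (6 + √38)²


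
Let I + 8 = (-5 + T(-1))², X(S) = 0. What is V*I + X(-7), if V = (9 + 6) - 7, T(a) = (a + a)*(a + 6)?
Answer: 1736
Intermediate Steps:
T(a) = 2*a*(6 + a) (T(a) = (2*a)*(6 + a) = 2*a*(6 + a))
I = 217 (I = -8 + (-5 + 2*(-1)*(6 - 1))² = -8 + (-5 + 2*(-1)*5)² = -8 + (-5 - 10)² = -8 + (-15)² = -8 + 225 = 217)
V = 8 (V = 15 - 7 = 8)
V*I + X(-7) = 8*217 + 0 = 1736 + 0 = 1736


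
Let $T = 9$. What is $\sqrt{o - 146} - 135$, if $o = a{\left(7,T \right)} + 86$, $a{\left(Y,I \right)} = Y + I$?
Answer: $-135 + 2 i \sqrt{11} \approx -135.0 + 6.6332 i$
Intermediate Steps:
$a{\left(Y,I \right)} = I + Y$
$o = 102$ ($o = \left(9 + 7\right) + 86 = 16 + 86 = 102$)
$\sqrt{o - 146} - 135 = \sqrt{102 - 146} - 135 = \sqrt{-44} - 135 = 2 i \sqrt{11} - 135 = -135 + 2 i \sqrt{11}$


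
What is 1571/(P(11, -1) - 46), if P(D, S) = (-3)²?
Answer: -1571/37 ≈ -42.459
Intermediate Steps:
P(D, S) = 9
1571/(P(11, -1) - 46) = 1571/(9 - 46) = 1571/(-37) = 1571*(-1/37) = -1571/37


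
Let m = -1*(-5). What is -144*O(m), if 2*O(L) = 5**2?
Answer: -1800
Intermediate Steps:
m = 5
O(L) = 25/2 (O(L) = (1/2)*5**2 = (1/2)*25 = 25/2)
-144*O(m) = -144*25/2 = -1800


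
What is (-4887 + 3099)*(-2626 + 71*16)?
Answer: 2664120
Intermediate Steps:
(-4887 + 3099)*(-2626 + 71*16) = -1788*(-2626 + 1136) = -1788*(-1490) = 2664120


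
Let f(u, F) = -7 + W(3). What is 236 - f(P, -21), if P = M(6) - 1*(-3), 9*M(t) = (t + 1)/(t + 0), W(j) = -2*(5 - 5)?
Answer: 243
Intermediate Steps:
W(j) = 0 (W(j) = -2*0 = 0)
M(t) = (1 + t)/(9*t) (M(t) = ((t + 1)/(t + 0))/9 = ((1 + t)/t)/9 = (1 + t)/(9*t))
P = 169/54 (P = (1/9)*(1 + 6)/6 - 1*(-3) = (1/9)*(1/6)*7 + 3 = 7/54 + 3 = 169/54 ≈ 3.1296)
f(u, F) = -7 (f(u, F) = -7 + 0 = -7)
236 - f(P, -21) = 236 - 1*(-7) = 236 + 7 = 243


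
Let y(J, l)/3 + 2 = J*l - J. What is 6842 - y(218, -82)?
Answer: 61130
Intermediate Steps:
y(J, l) = -6 - 3*J + 3*J*l (y(J, l) = -6 + 3*(J*l - J) = -6 + 3*(-J + J*l) = -6 + (-3*J + 3*J*l) = -6 - 3*J + 3*J*l)
6842 - y(218, -82) = 6842 - (-6 - 3*218 + 3*218*(-82)) = 6842 - (-6 - 654 - 53628) = 6842 - 1*(-54288) = 6842 + 54288 = 61130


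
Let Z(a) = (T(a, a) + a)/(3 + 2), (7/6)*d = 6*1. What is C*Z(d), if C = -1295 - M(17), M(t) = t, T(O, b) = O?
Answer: -94464/35 ≈ -2699.0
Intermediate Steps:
d = 36/7 (d = 6*(6*1)/7 = (6/7)*6 = 36/7 ≈ 5.1429)
Z(a) = 2*a/5 (Z(a) = (a + a)/(3 + 2) = (2*a)/5 = (2*a)*(⅕) = 2*a/5)
C = -1312 (C = -1295 - 1*17 = -1295 - 17 = -1312)
C*Z(d) = -2624*36/(5*7) = -1312*72/35 = -94464/35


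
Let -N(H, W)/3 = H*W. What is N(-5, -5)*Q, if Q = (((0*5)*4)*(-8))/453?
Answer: 0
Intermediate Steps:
Q = 0 (Q = ((0*4)*(-8))*(1/453) = (0*(-8))*(1/453) = 0*(1/453) = 0)
N(H, W) = -3*H*W
N(-5, -5)*Q = -3*(-5)*(-5)*0 = -75*0 = 0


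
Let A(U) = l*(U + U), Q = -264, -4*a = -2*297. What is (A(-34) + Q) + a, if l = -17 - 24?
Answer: 5345/2 ≈ 2672.5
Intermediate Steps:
a = 297/2 (a = -(-1)*297/2 = -1/4*(-594) = 297/2 ≈ 148.50)
l = -41
A(U) = -82*U (A(U) = -41*(U + U) = -82*U)
(A(-34) + Q) + a = (-82*(-34) - 264) + 297/2 = (2788 - 264) + 297/2 = 2524 + 297/2 = 5345/2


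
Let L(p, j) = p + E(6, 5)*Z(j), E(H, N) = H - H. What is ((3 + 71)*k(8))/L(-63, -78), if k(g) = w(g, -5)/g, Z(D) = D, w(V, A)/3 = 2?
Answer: -37/42 ≈ -0.88095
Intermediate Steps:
w(V, A) = 6 (w(V, A) = 3*2 = 6)
E(H, N) = 0
k(g) = 6/g
L(p, j) = p (L(p, j) = p + 0*j = p + 0 = p)
((3 + 71)*k(8))/L(-63, -78) = ((3 + 71)*(6/8))/(-63) = (74*(6*(⅛)))*(-1/63) = (74*(¾))*(-1/63) = (111/2)*(-1/63) = -37/42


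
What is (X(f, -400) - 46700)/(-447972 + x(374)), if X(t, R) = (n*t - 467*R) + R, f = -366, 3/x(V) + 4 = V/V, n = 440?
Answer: 21340/447973 ≈ 0.047637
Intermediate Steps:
x(V) = -1 (x(V) = 3/(-4 + V/V) = 3/(-4 + 1) = 3/(-3) = 3*(-⅓) = -1)
X(t, R) = -466*R + 440*t (X(t, R) = (440*t - 467*R) + R = (-467*R + 440*t) + R = -466*R + 440*t)
(X(f, -400) - 46700)/(-447972 + x(374)) = ((-466*(-400) + 440*(-366)) - 46700)/(-447972 - 1) = ((186400 - 161040) - 46700)/(-447973) = (25360 - 46700)*(-1/447973) = -21340*(-1/447973) = 21340/447973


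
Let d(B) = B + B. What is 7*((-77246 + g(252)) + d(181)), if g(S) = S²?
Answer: -93660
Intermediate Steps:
d(B) = 2*B
7*((-77246 + g(252)) + d(181)) = 7*((-77246 + 252²) + 2*181) = 7*((-77246 + 63504) + 362) = 7*(-13742 + 362) = 7*(-13380) = -93660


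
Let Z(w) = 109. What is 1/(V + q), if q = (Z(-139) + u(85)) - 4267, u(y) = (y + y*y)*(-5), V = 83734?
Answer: 1/43026 ≈ 2.3242e-5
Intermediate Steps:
u(y) = -5*y - 5*y² (u(y) = (y + y²)*(-5) = -5*y - 5*y²)
q = -40708 (q = (109 - 5*85*(1 + 85)) - 4267 = (109 - 5*85*86) - 4267 = (109 - 36550) - 4267 = -36441 - 4267 = -40708)
1/(V + q) = 1/(83734 - 40708) = 1/43026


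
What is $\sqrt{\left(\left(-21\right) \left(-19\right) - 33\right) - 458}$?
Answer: $2 i \sqrt{23} \approx 9.5917 i$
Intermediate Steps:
$\sqrt{\left(\left(-21\right) \left(-19\right) - 33\right) - 458} = \sqrt{\left(399 - 33\right) - 458} = \sqrt{366 - 458} = \sqrt{-92} = 2 i \sqrt{23}$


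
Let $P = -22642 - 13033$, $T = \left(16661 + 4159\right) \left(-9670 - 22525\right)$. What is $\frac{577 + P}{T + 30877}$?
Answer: $\frac{35098}{670269023} \approx 5.2364 \cdot 10^{-5}$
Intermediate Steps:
$T = -670299900$ ($T = 20820 \left(-32195\right) = -670299900$)
$P = -35675$
$\frac{577 + P}{T + 30877} = \frac{577 - 35675}{-670299900 + 30877} = - \frac{35098}{-670269023} = \left(-35098\right) \left(- \frac{1}{670269023}\right) = \frac{35098}{670269023}$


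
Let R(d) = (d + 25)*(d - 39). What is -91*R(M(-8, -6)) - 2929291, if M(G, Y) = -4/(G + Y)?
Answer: -19881466/7 ≈ -2.8402e+6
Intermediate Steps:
M(G, Y) = -4/(G + Y)
R(d) = (-39 + d)*(25 + d) (R(d) = (25 + d)*(-39 + d) = (-39 + d)*(25 + d))
-91*R(M(-8, -6)) - 2929291 = -91*(-975 + (-4/(-8 - 6))² - (-56)/(-8 - 6)) - 2929291 = -91*(-975 + (-4/(-14))² - (-56)/(-14)) - 2929291 = -91*(-975 + (-4*(-1/14))² - (-56)*(-1)/14) - 2929291 = -91*(-975 + (2/7)² - 14*2/7) - 2929291 = -91*(-975 + 4/49 - 4) - 2929291 = -91*(-47967/49) - 2929291 = 623571/7 - 2929291 = -19881466/7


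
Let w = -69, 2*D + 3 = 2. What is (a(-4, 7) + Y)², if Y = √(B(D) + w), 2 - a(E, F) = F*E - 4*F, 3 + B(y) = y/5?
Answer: (580 + I*√7210)²/100 ≈ 3291.9 + 984.98*I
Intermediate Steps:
D = -½ (D = -3/2 + (½)*2 = -3/2 + 1 = -½ ≈ -0.50000)
B(y) = -3 + y/5
a(E, F) = 2 + 4*F - E*F (a(E, F) = 2 - (F*E - 4*F) = 2 - (E*F - 4*F) = 2 - (-4*F + E*F) = 2 + (4*F - E*F) = 2 + 4*F - E*F)
Y = I*√7210/10 (Y = √((-3 + (⅕)*(-½)) - 69) = √((-3 - ⅒) - 69) = √(-31/10 - 69) = √(-721/10) = I*√7210/10 ≈ 8.4912*I)
(a(-4, 7) + Y)² = ((2 + 4*7 - 1*(-4)*7) + I*√7210/10)² = ((2 + 28 + 28) + I*√7210/10)² = (58 + I*√7210/10)²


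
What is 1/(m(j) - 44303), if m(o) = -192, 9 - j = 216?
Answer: -1/44495 ≈ -2.2474e-5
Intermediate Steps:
j = -207 (j = 9 - 1*216 = 9 - 216 = -207)
1/(m(j) - 44303) = 1/(-192 - 44303) = 1/(-44495) = -1/44495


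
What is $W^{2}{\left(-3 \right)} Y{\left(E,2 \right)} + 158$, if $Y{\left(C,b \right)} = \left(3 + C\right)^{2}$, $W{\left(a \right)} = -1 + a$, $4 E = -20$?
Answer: $222$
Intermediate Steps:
$E = -5$ ($E = \frac{1}{4} \left(-20\right) = -5$)
$W^{2}{\left(-3 \right)} Y{\left(E,2 \right)} + 158 = \left(-1 - 3\right)^{2} \left(3 - 5\right)^{2} + 158 = \left(-4\right)^{2} \left(-2\right)^{2} + 158 = 16 \cdot 4 + 158 = 64 + 158 = 222$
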